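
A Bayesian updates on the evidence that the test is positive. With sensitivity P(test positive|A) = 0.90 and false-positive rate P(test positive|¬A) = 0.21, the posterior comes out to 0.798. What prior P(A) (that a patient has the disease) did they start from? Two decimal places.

In odds form, posterior odds = prior odds × likelihood ratio, so prior odds = posterior odds ÷ LR.
Posterior odds = 0.798/(1−0.798) = 3.9505. LR = 0.90/0.21 = 4.2857.
Prior odds = 3.9505/4.2857 = 0.9218, so P(A) = 0.9218/(1+0.9218) ≈ 0.48.

P(A) = 0.48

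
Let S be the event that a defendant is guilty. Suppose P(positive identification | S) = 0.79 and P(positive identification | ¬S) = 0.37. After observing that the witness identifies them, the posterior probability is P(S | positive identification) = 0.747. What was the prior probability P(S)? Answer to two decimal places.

In odds form, posterior odds = prior odds × likelihood ratio, so prior odds = posterior odds ÷ LR.
Posterior odds = 0.747/(1−0.747) = 2.9526. LR = 0.79/0.37 = 2.1351.
Prior odds = 2.9526/2.1351 = 1.3829, so P(S) = 1.3829/(1+1.3829) ≈ 0.58.

P(S) = 0.58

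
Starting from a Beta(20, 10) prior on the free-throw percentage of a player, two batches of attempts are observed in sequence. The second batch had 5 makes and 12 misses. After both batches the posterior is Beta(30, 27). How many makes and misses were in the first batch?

Because Beta–binomial updating is additive in the counts, the combined data contributed (α_post−α_prior, β_post−β_prior) successes and failures.
Total across both batches: 30−20=10 makes, 27−10=17 misses.
Subtract the second batch: 10−5=5 makes and 17−12=5 misses.

5 makes and 5 misses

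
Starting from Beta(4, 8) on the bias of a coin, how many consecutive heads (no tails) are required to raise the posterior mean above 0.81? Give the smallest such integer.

After k heads and 0 tails the posterior is Beta(4+k, 8), with mean (4+k)/(4+8+k).
Set (4+k)/(12+k) > 0.81 and solve: k > (0.81·12 − 4)/(1 − 0.81) = 30.105.
The smallest integer exceeding 30.105 is 31.

k = 31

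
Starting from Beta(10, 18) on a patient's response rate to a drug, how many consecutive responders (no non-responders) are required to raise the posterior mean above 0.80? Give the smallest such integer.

k = 63

After k responders and 0 non-responders the posterior is Beta(10+k, 18), with mean (10+k)/(10+18+k).
Set (10+k)/(28+k) > 0.80 and solve: k > (0.80·28 − 10)/(1 − 0.80) = 62.000.
The smallest integer exceeding 62.000 is 63.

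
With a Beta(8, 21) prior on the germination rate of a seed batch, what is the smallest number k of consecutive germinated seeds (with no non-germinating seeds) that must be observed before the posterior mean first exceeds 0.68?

k = 37

After k germinated seeds and 0 non-germinating seeds the posterior is Beta(8+k, 21), with mean (8+k)/(8+21+k).
Set (8+k)/(29+k) > 0.68 and solve: k > (0.68·29 − 8)/(1 − 0.68) = 36.625.
The smallest integer exceeding 36.625 is 37, and checking k=37: (45)/(66) = 0.6818 > 0.68.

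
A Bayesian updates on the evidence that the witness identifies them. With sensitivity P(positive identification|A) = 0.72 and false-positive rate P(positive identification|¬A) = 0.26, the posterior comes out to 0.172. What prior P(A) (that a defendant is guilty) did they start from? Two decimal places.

P(A) = 0.07

Bayes' rule in odds form gives O(A|E) = O(A)·[P(E|A)/P(E|¬A)], hence O(A) = O(A|E)/LR.
Posterior odds = 0.172/(1−0.172) = 0.2077. LR = 0.72/0.26 = 2.7692.
Prior odds = 0.2077/2.7692 = 0.0750, so P(A) = 0.0750/(1+0.0750) ≈ 0.07.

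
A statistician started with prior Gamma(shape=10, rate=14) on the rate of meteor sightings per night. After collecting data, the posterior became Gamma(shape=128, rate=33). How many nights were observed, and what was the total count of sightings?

A Gamma(α, β) prior (rate parametrization) on a Poisson rate with n observations summing to S gives posterior Gamma(α+S, β+n).
Matching: Σxᵢ = 128 − 10 = 118 and n = 33 − 14 = 19.

n = 19 nights with total 118 sightings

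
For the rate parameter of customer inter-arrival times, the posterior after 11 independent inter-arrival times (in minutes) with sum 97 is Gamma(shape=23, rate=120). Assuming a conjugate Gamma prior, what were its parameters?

Gamma–exponential conjugacy: posterior shape = α + n, posterior rate = β + Σtᵢ.
So α = 23 − 11 = 12 and β = 120 − 97 = 23.

Gamma(shape=12, rate=23)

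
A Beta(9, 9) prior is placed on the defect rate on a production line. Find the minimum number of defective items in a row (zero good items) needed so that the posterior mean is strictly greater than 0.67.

After k defective items and 0 good items the posterior is Beta(9+k, 9), with mean (9+k)/(9+9+k).
Set (9+k)/(18+k) > 0.67 and solve: k > (0.67·18 − 9)/(1 − 0.67) = 9.273.
The smallest integer exceeding 9.273 is 10, and checking k=10: (19)/(28) = 0.6786 > 0.67.

k = 10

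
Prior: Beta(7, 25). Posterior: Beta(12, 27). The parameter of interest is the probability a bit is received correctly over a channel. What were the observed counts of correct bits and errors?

5 correct bits and 2 errors

Beta is conjugate to the binomial likelihood: posterior = Beta(a+s, b+f).
So s = 12 − 7 = 5 and f = 27 − 25 = 2.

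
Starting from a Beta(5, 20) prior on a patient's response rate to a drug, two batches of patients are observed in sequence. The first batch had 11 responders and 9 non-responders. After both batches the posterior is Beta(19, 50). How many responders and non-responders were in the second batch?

3 responders and 21 non-responders

Because Beta–binomial updating is additive in the counts, the combined data contributed (α_post−α_prior, β_post−β_prior) successes and failures.
Total across both batches: 19−5=14 responders, 50−20=30 non-responders.
Subtract the first batch: 14−11=3 responders and 30−9=21 non-responders.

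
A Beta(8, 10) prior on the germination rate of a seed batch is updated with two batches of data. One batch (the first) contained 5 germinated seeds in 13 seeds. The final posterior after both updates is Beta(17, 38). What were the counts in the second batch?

Because Beta–binomial updating is additive in the counts, the combined data contributed (α_post−α_prior, β_post−β_prior) successes and failures.
Total across both batches: 17−8=9 germinated seeds, 38−10=28 non-germinating seeds.
Subtract the first batch: 9−5=4 germinated seeds and 28−8=20 non-germinating seeds.

4 germinated seeds and 20 non-germinating seeds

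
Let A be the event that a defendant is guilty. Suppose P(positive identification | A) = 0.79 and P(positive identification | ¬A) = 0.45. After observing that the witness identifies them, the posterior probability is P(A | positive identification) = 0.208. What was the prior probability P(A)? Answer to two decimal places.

Bayes' rule in odds form gives O(A|E) = O(A)·[P(E|A)/P(E|¬A)], hence O(A) = O(A|E)/LR.
Posterior odds = 0.208/(1−0.208) = 0.2626. LR = 0.79/0.45 = 1.7556.
Prior odds = 0.2626/1.7556 = 0.1496, so P(A) = 0.1496/(1+0.1496) ≈ 0.13.

P(A) = 0.13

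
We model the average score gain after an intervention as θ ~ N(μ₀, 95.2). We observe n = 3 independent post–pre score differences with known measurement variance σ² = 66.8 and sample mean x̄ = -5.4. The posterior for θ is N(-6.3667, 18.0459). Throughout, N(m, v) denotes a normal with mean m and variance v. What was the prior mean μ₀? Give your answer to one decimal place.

With known observation variance, the Normal–Normal posterior has precision τ_n = τ₀ + n/σ² and mean μ_n = (τ₀μ₀ + (n/σ²)x̄)/τ_n.
Here τ₀ = 1/95.2 = 0.010504 and τ_data = 3/66.8 = 0.044910, so τ_n = 0.055414.
Rearranging for μ₀: μ₀ = (μ_n·τ_n − τ_data·x̄)/τ₀ = (-6.3667·0.055414 − 0.044910·-5.4) / 0.010504 = -0.110290/0.010504 ≈ -10.5.

μ₀ = -10.5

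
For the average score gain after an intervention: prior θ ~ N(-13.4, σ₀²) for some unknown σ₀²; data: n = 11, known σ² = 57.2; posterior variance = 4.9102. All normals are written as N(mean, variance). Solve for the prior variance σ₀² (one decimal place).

Posterior precision equals prior precision plus data precision: 1/σ_n² = 1/σ₀² + n/σ².
So 1/σ₀² = 1/4.9102 − 11/57.2 = 0.203658 − 0.192308 = 0.011350.
Hence σ₀² = 1/0.011350 ≈ 88.1.

σ₀² = 88.1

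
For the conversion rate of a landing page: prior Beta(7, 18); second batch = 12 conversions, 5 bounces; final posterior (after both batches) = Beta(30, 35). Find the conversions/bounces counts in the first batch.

Because Beta–binomial updating is additive in the counts, the combined data contributed (α_post−α_prior, β_post−β_prior) successes and failures.
Total across both batches: 30−7=23 conversions, 35−18=17 bounces.
Subtract the second batch: 23−12=11 conversions and 17−5=12 bounces.

11 conversions and 12 bounces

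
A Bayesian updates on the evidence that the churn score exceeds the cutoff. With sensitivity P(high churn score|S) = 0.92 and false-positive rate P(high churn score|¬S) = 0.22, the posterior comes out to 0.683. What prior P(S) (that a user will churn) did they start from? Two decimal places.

In odds form, posterior odds = prior odds × likelihood ratio, so prior odds = posterior odds ÷ LR.
Posterior odds = 0.683/(1−0.683) = 2.1546. LR = 0.92/0.22 = 4.1818.
Prior odds = 2.1546/4.1818 = 0.5152, so P(S) = 0.5152/(1+0.5152) ≈ 0.34.

P(S) = 0.34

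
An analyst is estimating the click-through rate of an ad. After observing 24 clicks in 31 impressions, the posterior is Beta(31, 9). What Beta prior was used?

Beta is conjugate to the binomial likelihood: posterior = Beta(α+s, β+f).
Subtract the data counts: 31−24=7, 9−7=2.

Beta(7, 2)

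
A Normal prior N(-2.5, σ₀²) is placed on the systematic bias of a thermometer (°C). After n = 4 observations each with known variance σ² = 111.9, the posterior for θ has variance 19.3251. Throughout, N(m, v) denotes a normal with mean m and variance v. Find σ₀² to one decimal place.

For the Normal–Normal model with known σ², precisions add: τ_n = τ₀ + n/σ².
So 1/σ₀² = 1/19.3251 − 4/111.9 = 0.051746 − 0.035746 = 0.016000.
Hence σ₀² = 1/0.016000 ≈ 62.5.

σ₀² = 62.5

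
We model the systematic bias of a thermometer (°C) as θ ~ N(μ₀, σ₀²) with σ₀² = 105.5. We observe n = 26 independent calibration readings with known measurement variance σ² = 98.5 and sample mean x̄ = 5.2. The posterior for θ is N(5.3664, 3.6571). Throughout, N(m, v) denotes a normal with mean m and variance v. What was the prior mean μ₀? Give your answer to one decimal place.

With known observation variance, the Normal–Normal posterior has precision τ_n = τ₀ + n/σ² and mean μ_n = (τ₀μ₀ + (n/σ²)x̄)/τ_n.
Here τ₀ = 1/105.5 = 0.009479 and τ_data = 26/98.5 = 0.263959, so τ_n = 0.273438.
Rearranging for μ₀: μ₀ = (μ_n·τ_n − τ_data·x̄)/τ₀ = (5.3664·0.273438 − 0.263959·5.2) / 0.009479 = 0.094791/0.009479 ≈ 10.0.

μ₀ = 10.0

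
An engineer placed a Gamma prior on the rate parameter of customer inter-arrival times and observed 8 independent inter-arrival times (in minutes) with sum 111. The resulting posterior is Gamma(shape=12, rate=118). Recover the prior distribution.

Gamma(shape=4, rate=7)

For an exponential likelihood with a Gamma(α, β) prior on the rate, n observations with total T give posterior Gamma(α+n, β+T).
So α = 12 − 8 = 4 and β = 118 − 111 = 7.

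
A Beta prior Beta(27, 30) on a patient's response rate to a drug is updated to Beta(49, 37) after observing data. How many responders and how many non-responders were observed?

22 responders and 7 non-responders

Under Beta–binomial conjugacy the posterior parameters are (α+s, β+f).
Match parameters: s=49−27=22, f=37−30=7.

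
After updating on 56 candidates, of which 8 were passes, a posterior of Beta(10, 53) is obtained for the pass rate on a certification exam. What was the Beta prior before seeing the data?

Beta(2, 5)

Beta is conjugate to the binomial likelihood: posterior = Beta(a+s, b+f).
So a = 10 − 8 = 2 and b = 53 − 48 = 5.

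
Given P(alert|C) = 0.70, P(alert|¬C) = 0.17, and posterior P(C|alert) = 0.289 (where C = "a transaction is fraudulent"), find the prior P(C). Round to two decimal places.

P(C) = 0.09

In odds form, posterior odds = prior odds × likelihood ratio, so prior odds = posterior odds ÷ LR.
Posterior odds = 0.289/(1−0.289) = 0.4065. LR = 0.70/0.17 = 4.1176.
Prior odds = 0.4065/4.1176 = 0.0987, so P(C) = 0.0987/(1+0.0987) ≈ 0.09.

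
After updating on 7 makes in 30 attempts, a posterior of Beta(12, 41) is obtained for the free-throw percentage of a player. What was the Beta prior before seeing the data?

Beta is conjugate to the binomial likelihood: posterior = Beta(a+s, b+f).
Subtract the data counts: 12−7=5, 41−23=18.

Beta(5, 18)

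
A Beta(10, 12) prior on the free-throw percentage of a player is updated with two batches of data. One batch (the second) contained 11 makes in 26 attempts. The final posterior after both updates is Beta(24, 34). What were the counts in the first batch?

Sequential conjugate updates are equivalent to a single update on the pooled data, so total successes = posterior α − prior α and total failures = posterior β − prior β.
Total across both batches: 24−10=14 makes, 34−12=22 misses.
Subtract the second batch: 14−11=3 makes and 22−15=7 misses.

3 makes and 7 misses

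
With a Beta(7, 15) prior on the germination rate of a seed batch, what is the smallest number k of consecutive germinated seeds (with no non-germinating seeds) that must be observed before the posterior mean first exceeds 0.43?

k = 5

After k germinated seeds and 0 non-germinating seeds the posterior is Beta(7+k, 15), with mean (7+k)/(7+15+k).
Set (7+k)/(22+k) > 0.43 and solve: k > (0.43·22 − 7)/(1 − 0.43) = 4.316.
The smallest integer exceeding 4.316 is 5, and checking k=5: (12)/(27) = 0.4444 > 0.43.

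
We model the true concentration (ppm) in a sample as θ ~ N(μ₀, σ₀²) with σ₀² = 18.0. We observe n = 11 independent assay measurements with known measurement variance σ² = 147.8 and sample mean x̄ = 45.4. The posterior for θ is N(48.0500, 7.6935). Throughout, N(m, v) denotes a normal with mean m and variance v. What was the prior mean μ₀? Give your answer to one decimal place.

The posterior mean is a precision-weighted average: μ_n = (τ₀μ₀ + τ_data·x̄)/(τ₀+τ_data), with τ₀=1/σ₀² and τ_data=n/σ².
Here τ₀ = 1/18.0 = 0.055556 and τ_data = 11/147.8 = 0.074425, so τ_n = 0.129981.
Rearranging for μ₀: μ₀ = (μ_n·τ_n − τ_data·x̄)/τ₀ = (48.0500·0.129981 − 0.074425·45.4) / 0.055556 = 2.866692/0.055556 ≈ 51.6.

μ₀ = 51.6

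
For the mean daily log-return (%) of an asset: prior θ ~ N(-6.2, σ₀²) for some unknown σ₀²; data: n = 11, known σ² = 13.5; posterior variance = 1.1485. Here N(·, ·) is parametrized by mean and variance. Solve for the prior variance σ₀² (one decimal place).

σ₀² = 17.9

Posterior precision equals prior precision plus data precision: 1/σ_n² = 1/σ₀² + n/σ².
So 1/σ₀² = 1/1.1485 − 11/13.5 = 0.870701 − 0.814815 = 0.055886.
Hence σ₀² = 1/0.055886 ≈ 17.9.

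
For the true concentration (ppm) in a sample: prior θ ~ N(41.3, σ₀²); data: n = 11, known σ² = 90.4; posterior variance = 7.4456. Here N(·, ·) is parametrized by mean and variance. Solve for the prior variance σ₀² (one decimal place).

σ₀² = 79.2

Posterior precision equals prior precision plus data precision: 1/σ_n² = 1/σ₀² + n/σ².
So 1/σ₀² = 1/7.4456 − 11/90.4 = 0.134308 − 0.121681 = 0.012627.
Hence σ₀² = 1/0.012627 ≈ 79.2.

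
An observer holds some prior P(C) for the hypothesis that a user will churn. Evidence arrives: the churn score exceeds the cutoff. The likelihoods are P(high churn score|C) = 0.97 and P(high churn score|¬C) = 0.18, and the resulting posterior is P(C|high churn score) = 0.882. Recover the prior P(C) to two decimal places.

In odds form, posterior odds = prior odds × likelihood ratio, so prior odds = posterior odds ÷ LR.
Posterior odds = 0.882/(1−0.882) = 7.4746. LR = 0.97/0.18 = 5.3889.
Prior odds = 7.4746/5.3889 = 1.3870, so P(C) = 1.3870/(1+1.3870) ≈ 0.58.

P(C) = 0.58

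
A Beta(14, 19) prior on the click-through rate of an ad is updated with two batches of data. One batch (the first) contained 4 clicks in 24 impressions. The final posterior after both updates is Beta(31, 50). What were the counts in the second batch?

Sequential conjugate updates are equivalent to a single update on the pooled data, so total successes = posterior α − prior α and total failures = posterior β − prior β.
Total across both batches: 31−14=17 clicks, 50−19=31 non-clicks.
Subtract the first batch: 17−4=13 clicks and 31−20=11 non-clicks.

13 clicks and 11 non-clicks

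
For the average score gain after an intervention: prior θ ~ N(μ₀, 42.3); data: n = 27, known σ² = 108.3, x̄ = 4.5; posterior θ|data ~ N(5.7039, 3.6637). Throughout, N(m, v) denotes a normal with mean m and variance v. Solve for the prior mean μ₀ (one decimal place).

With known observation variance, the Normal–Normal posterior has precision τ_n = τ₀ + n/σ² and mean μ_n = (τ₀μ₀ + (n/σ²)x̄)/τ_n.
Here τ₀ = 1/42.3 = 0.023641 and τ_data = 27/108.3 = 0.249307, so τ_n = 0.272948.
Rearranging for μ₀: μ₀ = (μ_n·τ_n − τ_data·x̄)/τ₀ = (5.7039·0.272948 − 0.249307·4.5) / 0.023641 = 0.434987/0.023641 ≈ 18.4.

μ₀ = 18.4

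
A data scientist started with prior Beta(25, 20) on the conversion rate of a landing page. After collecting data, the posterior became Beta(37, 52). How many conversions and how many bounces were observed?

Beta is conjugate to the binomial likelihood: posterior = Beta(a+s, b+f).
So s = 37 − 25 = 12 and f = 52 − 20 = 32.

12 conversions and 32 bounces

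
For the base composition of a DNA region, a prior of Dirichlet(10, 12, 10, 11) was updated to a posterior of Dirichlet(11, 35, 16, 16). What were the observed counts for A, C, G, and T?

For a Dirichlet(α) prior with multinomial counts c, the posterior is Dirichlet(α + c) componentwise.
Counts are posterior − prior componentwise: 11−10=1, 35−12=23, 16−10=6, 16−11=5.

counts (1, 23, 6, 5)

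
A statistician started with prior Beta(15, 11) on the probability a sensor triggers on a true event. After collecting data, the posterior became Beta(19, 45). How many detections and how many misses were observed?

4 detections and 34 misses

Beta is conjugate to the binomial likelihood: posterior = Beta(α+s, β+f).
Match parameters: s=19−15=4, f=45−11=34.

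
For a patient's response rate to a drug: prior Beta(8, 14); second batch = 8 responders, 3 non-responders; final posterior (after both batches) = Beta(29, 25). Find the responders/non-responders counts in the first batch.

Sequential conjugate updates are equivalent to a single update on the pooled data, so total successes = posterior α − prior α and total failures = posterior β − prior β.
Total across both batches: 29−8=21 responders, 25−14=11 non-responders.
Subtract the second batch: 21−8=13 responders and 11−3=8 non-responders.

13 responders and 8 non-responders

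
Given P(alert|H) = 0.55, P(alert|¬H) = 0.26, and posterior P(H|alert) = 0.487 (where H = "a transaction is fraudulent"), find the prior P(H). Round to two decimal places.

P(H) = 0.31

Bayes' rule in odds form gives O(H|E) = O(H)·[P(E|H)/P(E|¬H)], hence O(H) = O(H|E)/LR.
Posterior odds = 0.487/(1−0.487) = 0.9493. LR = 0.55/0.26 = 2.1154.
Prior odds = 0.9493/2.1154 = 0.4488, so P(H) = 0.4488/(1+0.4488) ≈ 0.31.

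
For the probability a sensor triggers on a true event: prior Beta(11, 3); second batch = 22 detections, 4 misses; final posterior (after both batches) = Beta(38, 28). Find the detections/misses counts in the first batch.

Sequential conjugate updates are equivalent to a single update on the pooled data, so total successes = posterior α − prior α and total failures = posterior β − prior β.
Total across both batches: 38−11=27 detections, 28−3=25 misses.
Subtract the second batch: 27−22=5 detections and 25−4=21 misses.

5 detections and 21 misses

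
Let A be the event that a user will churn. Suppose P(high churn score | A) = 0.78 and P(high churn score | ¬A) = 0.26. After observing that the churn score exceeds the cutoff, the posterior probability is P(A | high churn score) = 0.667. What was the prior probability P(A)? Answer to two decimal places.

Bayes' rule in odds form gives O(A|E) = O(A)·[P(E|A)/P(E|¬A)], hence O(A) = O(A|E)/LR.
Posterior odds = 0.667/(1−0.667) = 2.0030. LR = 0.78/0.26 = 3.0000.
Prior odds = 2.0030/3.0000 = 0.6677, so P(A) = 0.6677/(1+0.6677) ≈ 0.40.

P(A) = 0.40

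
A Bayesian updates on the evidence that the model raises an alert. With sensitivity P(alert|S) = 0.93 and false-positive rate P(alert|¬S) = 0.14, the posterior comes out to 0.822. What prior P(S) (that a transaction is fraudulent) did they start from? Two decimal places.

P(S) = 0.41

Bayes' rule in odds form gives O(S|E) = O(S)·[P(E|S)/P(E|¬S)], hence O(S) = O(S|E)/LR.
Posterior odds = 0.822/(1−0.822) = 4.6180. LR = 0.93/0.14 = 6.6429.
Prior odds = 4.6180/6.6429 = 0.6952, so P(S) = 0.6952/(1+0.6952) ≈ 0.41.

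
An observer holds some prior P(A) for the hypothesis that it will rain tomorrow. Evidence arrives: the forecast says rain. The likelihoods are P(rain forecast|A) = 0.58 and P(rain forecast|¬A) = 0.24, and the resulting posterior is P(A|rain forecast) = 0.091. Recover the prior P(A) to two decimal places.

P(A) = 0.04

Bayes' rule in odds form gives O(A|E) = O(A)·[P(E|A)/P(E|¬A)], hence O(A) = O(A|E)/LR.
Posterior odds = 0.091/(1−0.091) = 0.1001. LR = 0.58/0.24 = 2.4167.
Prior odds = 0.1001/2.4167 = 0.0414, so P(A) = 0.0414/(1+0.0414) ≈ 0.04.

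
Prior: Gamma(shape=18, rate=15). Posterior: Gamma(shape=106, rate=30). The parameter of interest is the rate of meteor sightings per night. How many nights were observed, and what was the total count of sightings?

n = 15 nights with total 88 sightings

A Gamma(α, β) prior (rate parametrization) on a Poisson rate with n observations summing to S gives posterior Gamma(α+S, β+n).
Matching: Σxᵢ = 106 − 18 = 88 and n = 30 − 15 = 15.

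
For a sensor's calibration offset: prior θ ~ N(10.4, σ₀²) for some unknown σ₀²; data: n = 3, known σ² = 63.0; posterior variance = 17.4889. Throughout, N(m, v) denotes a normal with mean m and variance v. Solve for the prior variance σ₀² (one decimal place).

For the Normal–Normal model with known σ², precisions add: τ_n = τ₀ + n/σ².
So 1/σ₀² = 1/17.4889 − 3/63.0 = 0.057179 − 0.047619 = 0.009560.
Hence σ₀² = 1/0.009560 ≈ 104.6.

σ₀² = 104.6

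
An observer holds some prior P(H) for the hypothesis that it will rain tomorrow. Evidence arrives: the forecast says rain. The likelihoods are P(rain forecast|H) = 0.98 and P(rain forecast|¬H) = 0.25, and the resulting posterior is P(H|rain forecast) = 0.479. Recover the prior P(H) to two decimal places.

P(H) = 0.19

In odds form, posterior odds = prior odds × likelihood ratio, so prior odds = posterior odds ÷ LR.
Posterior odds = 0.479/(1−0.479) = 0.9194. LR = 0.98/0.25 = 3.9200.
Prior odds = 0.9194/3.9200 = 0.2345, so P(H) = 0.2345/(1+0.2345) ≈ 0.19.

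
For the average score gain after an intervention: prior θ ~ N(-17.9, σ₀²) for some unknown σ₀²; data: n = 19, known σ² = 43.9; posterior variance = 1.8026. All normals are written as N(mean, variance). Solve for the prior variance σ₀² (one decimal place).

For the Normal–Normal model with known σ², precisions add: τ_n = τ₀ + n/σ².
So 1/σ₀² = 1/1.8026 − 19/43.9 = 0.554754 − 0.432802 = 0.121952.
Hence σ₀² = 1/0.121952 ≈ 8.2.

σ₀² = 8.2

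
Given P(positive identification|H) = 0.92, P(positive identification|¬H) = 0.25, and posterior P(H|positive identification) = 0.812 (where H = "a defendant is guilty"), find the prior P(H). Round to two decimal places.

P(H) = 0.54

Bayes' rule in odds form gives O(H|E) = O(H)·[P(E|H)/P(E|¬H)], hence O(H) = O(H|E)/LR.
Posterior odds = 0.812/(1−0.812) = 4.3191. LR = 0.92/0.25 = 3.6800.
Prior odds = 4.3191/3.6800 = 1.1737, so P(H) = 1.1737/(1+1.1737) ≈ 0.54.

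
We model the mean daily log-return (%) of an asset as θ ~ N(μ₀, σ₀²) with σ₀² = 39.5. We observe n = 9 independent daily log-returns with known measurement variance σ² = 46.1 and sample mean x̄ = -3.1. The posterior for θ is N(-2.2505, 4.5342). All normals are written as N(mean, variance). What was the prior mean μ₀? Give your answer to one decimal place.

μ₀ = 4.3

The posterior mean is a precision-weighted average: μ_n = (τ₀μ₀ + τ_data·x̄)/(τ₀+τ_data), with τ₀=1/σ₀² and τ_data=n/σ².
Here τ₀ = 1/39.5 = 0.025316 and τ_data = 9/46.1 = 0.195228, so τ_n = 0.220544.
Rearranging for μ₀: μ₀ = (μ_n·τ_n − τ_data·x̄)/τ₀ = (-2.2505·0.220544 − 0.195228·-3.1) / 0.025316 = 0.108873/0.025316 ≈ 4.3.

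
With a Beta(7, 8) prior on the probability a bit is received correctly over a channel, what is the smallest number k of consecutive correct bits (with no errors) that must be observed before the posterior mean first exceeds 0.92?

After k correct bits and 0 errors the posterior is Beta(7+k, 8), with mean (7+k)/(7+8+k).
Set (7+k)/(15+k) > 0.92 and solve: k > (0.92·15 − 7)/(1 − 0.92) = 85.000.
The smallest integer exceeding 85.000 is 86.

k = 86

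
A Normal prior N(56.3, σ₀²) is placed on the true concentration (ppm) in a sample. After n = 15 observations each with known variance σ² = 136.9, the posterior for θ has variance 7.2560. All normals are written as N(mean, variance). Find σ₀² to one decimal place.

σ₀² = 35.4

Posterior precision equals prior precision plus data precision: 1/σ_n² = 1/σ₀² + n/σ².
So 1/σ₀² = 1/7.2560 − 15/136.9 = 0.137817 − 0.109569 = 0.028248.
Hence σ₀² = 1/0.028248 ≈ 35.4.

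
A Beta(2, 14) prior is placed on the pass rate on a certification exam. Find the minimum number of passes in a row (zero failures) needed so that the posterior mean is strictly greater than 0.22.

After k passes and 0 failures the posterior is Beta(2+k, 14), with mean (2+k)/(2+14+k).
Set (2+k)/(16+k) > 0.22 and solve: k > (0.22·16 − 2)/(1 − 0.22) = 1.949.
The smallest integer exceeding 1.949 is 2, and checking k=2: (4)/(18) = 0.2222 > 0.22.

k = 2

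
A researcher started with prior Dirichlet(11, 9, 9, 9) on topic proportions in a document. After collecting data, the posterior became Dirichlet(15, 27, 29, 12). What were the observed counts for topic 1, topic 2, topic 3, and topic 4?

For a Dirichlet(α) prior with multinomial counts c, the posterior is Dirichlet(α + c) componentwise.
Counts are posterior − prior componentwise: 15−11=4, 27−9=18, 29−9=20, 12−9=3.

counts (4, 18, 20, 3)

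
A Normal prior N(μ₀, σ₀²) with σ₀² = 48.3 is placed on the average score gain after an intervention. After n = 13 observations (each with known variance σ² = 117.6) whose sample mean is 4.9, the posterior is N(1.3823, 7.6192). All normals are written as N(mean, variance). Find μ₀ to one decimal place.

With known observation variance, the Normal–Normal posterior has precision τ_n = τ₀ + n/σ² and mean μ_n = (τ₀μ₀ + (n/σ²)x̄)/τ_n.
Here τ₀ = 1/48.3 = 0.020704 and τ_data = 13/117.6 = 0.110544, so τ_n = 0.131248.
Rearranging for μ₀: μ₀ = (μ_n·τ_n − τ_data·x̄)/τ₀ = (1.3823·0.131248 − 0.110544·4.9) / 0.020704 = -0.360241/0.020704 ≈ -17.4.

μ₀ = -17.4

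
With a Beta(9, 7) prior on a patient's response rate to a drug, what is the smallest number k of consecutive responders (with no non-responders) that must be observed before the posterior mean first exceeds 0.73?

k = 10

After k responders and 0 non-responders the posterior is Beta(9+k, 7), with mean (9+k)/(9+7+k).
Set (9+k)/(16+k) > 0.73 and solve: k > (0.73·16 − 9)/(1 − 0.73) = 9.926.
The smallest integer exceeding 9.926 is 10.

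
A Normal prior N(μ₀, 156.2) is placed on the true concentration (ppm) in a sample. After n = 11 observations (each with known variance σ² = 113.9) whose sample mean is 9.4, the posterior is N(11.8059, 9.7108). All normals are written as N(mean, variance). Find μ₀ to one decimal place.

μ₀ = 48.1

With known observation variance, the Normal–Normal posterior has precision τ_n = τ₀ + n/σ² and mean μ_n = (τ₀μ₀ + (n/σ²)x̄)/τ_n.
Here τ₀ = 1/156.2 = 0.006402 and τ_data = 11/113.9 = 0.096576, so τ_n = 0.102978.
Rearranging for μ₀: μ₀ = (μ_n·τ_n − τ_data·x̄)/τ₀ = (11.8059·0.102978 − 0.096576·9.4) / 0.006402 = 0.307934/0.006402 ≈ 48.1.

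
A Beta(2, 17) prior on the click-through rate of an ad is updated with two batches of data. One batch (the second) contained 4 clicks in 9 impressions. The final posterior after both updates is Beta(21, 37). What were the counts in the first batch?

Because Beta–binomial updating is additive in the counts, the combined data contributed (α_post−α_prior, β_post−β_prior) successes and failures.
Total across both batches: 21−2=19 clicks, 37−17=20 non-clicks.
Subtract the second batch: 19−4=15 clicks and 20−5=15 non-clicks.

15 clicks and 15 non-clicks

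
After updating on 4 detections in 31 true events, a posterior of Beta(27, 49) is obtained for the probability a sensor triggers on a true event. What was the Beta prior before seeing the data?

Under Beta–binomial conjugacy the posterior parameters are (a+s, b+f).
So a = 27 − 4 = 23 and b = 49 − 27 = 22.

Beta(23, 22)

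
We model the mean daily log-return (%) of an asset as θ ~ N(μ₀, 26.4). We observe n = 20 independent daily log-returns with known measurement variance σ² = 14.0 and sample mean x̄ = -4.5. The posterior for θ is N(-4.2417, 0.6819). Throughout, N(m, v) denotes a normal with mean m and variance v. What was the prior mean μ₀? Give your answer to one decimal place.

μ₀ = 5.5

With known observation variance, the Normal–Normal posterior has precision τ_n = τ₀ + n/σ² and mean μ_n = (τ₀μ₀ + (n/σ²)x̄)/τ_n.
Here τ₀ = 1/26.4 = 0.037879 and τ_data = 20/14.0 = 1.428571, so τ_n = 1.466450.
Rearranging for μ₀: μ₀ = (μ_n·τ_n − τ_data·x̄)/τ₀ = (-4.2417·1.466450 − 1.428571·-4.5) / 0.037879 = 0.208329/0.037879 ≈ 5.5.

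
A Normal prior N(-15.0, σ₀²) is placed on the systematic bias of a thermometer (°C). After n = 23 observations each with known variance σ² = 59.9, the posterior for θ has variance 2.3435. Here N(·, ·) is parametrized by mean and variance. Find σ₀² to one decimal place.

For the Normal–Normal model with known σ², precisions add: τ_n = τ₀ + n/σ².
So 1/σ₀² = 1/2.3435 − 23/59.9 = 0.426712 − 0.383973 = 0.042739.
Hence σ₀² = 1/0.042739 ≈ 23.4.

σ₀² = 23.4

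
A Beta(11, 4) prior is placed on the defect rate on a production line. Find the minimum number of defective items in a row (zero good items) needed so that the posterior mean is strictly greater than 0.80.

After k defective items and 0 good items the posterior is Beta(11+k, 4), with mean (11+k)/(11+4+k).
Set (11+k)/(15+k) > 0.80 and solve: k > (0.80·15 − 11)/(1 − 0.80) = 5.000.
The smallest integer exceeding 5.000 is 6, and checking k=6: (17)/(21) = 0.8095 > 0.80.

k = 6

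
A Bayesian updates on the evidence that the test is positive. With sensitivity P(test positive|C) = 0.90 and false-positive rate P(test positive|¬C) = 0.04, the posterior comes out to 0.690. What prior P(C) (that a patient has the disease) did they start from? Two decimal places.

In odds form, posterior odds = prior odds × likelihood ratio, so prior odds = posterior odds ÷ LR.
Posterior odds = 0.690/(1−0.690) = 2.2258. LR = 0.90/0.04 = 22.5000.
Prior odds = 2.2258/22.5000 = 0.0989, so P(C) = 0.0989/(1+0.0989) ≈ 0.09.

P(C) = 0.09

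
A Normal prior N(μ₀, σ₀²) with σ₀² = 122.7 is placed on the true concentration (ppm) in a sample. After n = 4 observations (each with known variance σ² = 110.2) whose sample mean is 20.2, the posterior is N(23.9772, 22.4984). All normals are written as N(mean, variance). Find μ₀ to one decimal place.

μ₀ = 40.8

The posterior mean is a precision-weighted average: μ_n = (τ₀μ₀ + τ_data·x̄)/(τ₀+τ_data), with τ₀=1/σ₀² and τ_data=n/σ².
Here τ₀ = 1/122.7 = 0.008150 and τ_data = 4/110.2 = 0.036298, so τ_n = 0.044448.
Rearranging for μ₀: μ₀ = (μ_n·τ_n − τ_data·x̄)/τ₀ = (23.9772·0.044448 − 0.036298·20.2) / 0.008150 = 0.332519/0.008150 ≈ 40.8.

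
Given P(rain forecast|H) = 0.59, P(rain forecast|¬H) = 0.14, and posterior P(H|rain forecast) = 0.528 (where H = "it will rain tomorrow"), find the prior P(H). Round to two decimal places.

In odds form, posterior odds = prior odds × likelihood ratio, so prior odds = posterior odds ÷ LR.
Posterior odds = 0.528/(1−0.528) = 1.1186. LR = 0.59/0.14 = 4.2143.
Prior odds = 1.1186/4.2143 = 0.2654, so P(H) = 0.2654/(1+0.2654) ≈ 0.21.

P(H) = 0.21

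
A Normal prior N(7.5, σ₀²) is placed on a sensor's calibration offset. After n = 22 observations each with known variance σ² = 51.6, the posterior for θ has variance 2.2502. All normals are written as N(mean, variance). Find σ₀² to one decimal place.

Posterior precision equals prior precision plus data precision: 1/σ_n² = 1/σ₀² + n/σ².
So 1/σ₀² = 1/2.2502 − 22/51.6 = 0.444405 − 0.426357 = 0.018048.
Hence σ₀² = 1/0.018048 ≈ 55.4.

σ₀² = 55.4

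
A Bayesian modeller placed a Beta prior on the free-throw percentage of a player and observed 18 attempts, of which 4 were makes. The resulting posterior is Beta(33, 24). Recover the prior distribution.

A Beta(a, b) prior with s successes and f failures in binomial data gives a Beta(a+s, b+f) posterior.
Subtract the data counts: 33−4=29, 24−14=10.

Beta(29, 10)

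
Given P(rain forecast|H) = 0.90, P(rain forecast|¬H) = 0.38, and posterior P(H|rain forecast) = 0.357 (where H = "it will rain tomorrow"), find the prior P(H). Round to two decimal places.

P(H) = 0.19

Bayes' rule in odds form gives O(H|E) = O(H)·[P(E|H)/P(E|¬H)], hence O(H) = O(H|E)/LR.
Posterior odds = 0.357/(1−0.357) = 0.5552. LR = 0.90/0.38 = 2.3684.
Prior odds = 0.5552/2.3684 = 0.2344, so P(H) = 0.2344/(1+0.2344) ≈ 0.19.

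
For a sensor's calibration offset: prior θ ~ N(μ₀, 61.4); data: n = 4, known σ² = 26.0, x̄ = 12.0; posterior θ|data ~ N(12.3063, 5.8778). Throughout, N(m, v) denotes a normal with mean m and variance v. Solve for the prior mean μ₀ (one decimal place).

The posterior mean is a precision-weighted average: μ_n = (τ₀μ₀ + τ_data·x̄)/(τ₀+τ_data), with τ₀=1/σ₀² and τ_data=n/σ².
Here τ₀ = 1/61.4 = 0.016287 and τ_data = 4/26.0 = 0.153846, so τ_n = 0.170133.
Rearranging for μ₀: μ₀ = (μ_n·τ_n − τ_data·x̄)/τ₀ = (12.3063·0.170133 − 0.153846·12.0) / 0.016287 = 0.247556/0.016287 ≈ 15.2.

μ₀ = 15.2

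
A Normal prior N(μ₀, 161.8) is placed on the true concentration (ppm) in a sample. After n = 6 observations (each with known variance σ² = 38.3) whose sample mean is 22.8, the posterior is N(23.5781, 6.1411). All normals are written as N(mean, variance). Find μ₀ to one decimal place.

The posterior mean is a precision-weighted average: μ_n = (τ₀μ₀ + τ_data·x̄)/(τ₀+τ_data), with τ₀=1/σ₀² and τ_data=n/σ².
Here τ₀ = 1/161.8 = 0.006180 and τ_data = 6/38.3 = 0.156658, so τ_n = 0.162838.
Rearranging for μ₀: μ₀ = (μ_n·τ_n − τ_data·x̄)/τ₀ = (23.5781·0.162838 − 0.156658·22.8) / 0.006180 = 0.267608/0.006180 ≈ 43.3.

μ₀ = 43.3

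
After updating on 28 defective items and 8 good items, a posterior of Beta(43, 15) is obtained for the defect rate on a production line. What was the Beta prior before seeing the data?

Beta is conjugate to the binomial likelihood: posterior = Beta(a+s, b+f).
So a = 43 − 28 = 15 and b = 15 − 8 = 7.

Beta(15, 7)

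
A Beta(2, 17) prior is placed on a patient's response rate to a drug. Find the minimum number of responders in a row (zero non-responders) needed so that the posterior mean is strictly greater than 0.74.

After k responders and 0 non-responders the posterior is Beta(2+k, 17), with mean (2+k)/(2+17+k).
Set (2+k)/(19+k) > 0.74 and solve: k > (0.74·19 − 2)/(1 − 0.74) = 46.385.
The smallest integer exceeding 46.385 is 47, and checking k=47: (49)/(66) = 0.7424 > 0.74.

k = 47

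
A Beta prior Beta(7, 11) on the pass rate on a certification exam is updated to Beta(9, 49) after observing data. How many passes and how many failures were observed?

2 passes and 38 failures

A Beta(a, b) prior with s successes and f failures in binomial data gives a Beta(a+s, b+f) posterior.
So s = 9 − 7 = 2 and f = 49 − 11 = 38.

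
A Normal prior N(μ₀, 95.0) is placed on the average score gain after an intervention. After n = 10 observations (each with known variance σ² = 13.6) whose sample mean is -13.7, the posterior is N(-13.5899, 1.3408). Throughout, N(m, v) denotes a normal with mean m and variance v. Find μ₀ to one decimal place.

The posterior mean is a precision-weighted average: μ_n = (τ₀μ₀ + τ_data·x̄)/(τ₀+τ_data), with τ₀=1/σ₀² and τ_data=n/σ².
Here τ₀ = 1/95.0 = 0.010526 and τ_data = 10/13.6 = 0.735294, so τ_n = 0.745820.
Rearranging for μ₀: μ₀ = (μ_n·τ_n − τ_data·x̄)/τ₀ = (-13.5899·0.745820 − 0.735294·-13.7) / 0.010526 = -0.062091/0.010526 ≈ -5.9.

μ₀ = -5.9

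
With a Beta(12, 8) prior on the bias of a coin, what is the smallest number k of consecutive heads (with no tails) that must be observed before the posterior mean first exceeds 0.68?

After k heads and 0 tails the posterior is Beta(12+k, 8), with mean (12+k)/(12+8+k).
Set (12+k)/(20+k) > 0.68 and solve: k > (0.68·20 − 12)/(1 − 0.68) = 5.000.
The smallest integer exceeding 5.000 is 6, and checking k=6: (18)/(26) = 0.6923 > 0.68.

k = 6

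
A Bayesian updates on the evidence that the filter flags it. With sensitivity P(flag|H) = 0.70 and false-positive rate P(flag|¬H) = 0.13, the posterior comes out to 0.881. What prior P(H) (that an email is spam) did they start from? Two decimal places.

P(H) = 0.58

Bayes' rule in odds form gives O(H|E) = O(H)·[P(E|H)/P(E|¬H)], hence O(H) = O(H|E)/LR.
Posterior odds = 0.881/(1−0.881) = 7.4034. LR = 0.70/0.13 = 5.3846.
Prior odds = 7.4034/5.3846 = 1.3749, so P(H) = 1.3749/(1+1.3749) ≈ 0.58.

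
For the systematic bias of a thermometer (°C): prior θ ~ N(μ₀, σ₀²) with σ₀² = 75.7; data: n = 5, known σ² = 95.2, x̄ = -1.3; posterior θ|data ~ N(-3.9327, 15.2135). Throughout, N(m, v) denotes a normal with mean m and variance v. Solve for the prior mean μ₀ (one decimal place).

With known observation variance, the Normal–Normal posterior has precision τ_n = τ₀ + n/σ² and mean μ_n = (τ₀μ₀ + (n/σ²)x̄)/τ_n.
Here τ₀ = 1/75.7 = 0.013210 and τ_data = 5/95.2 = 0.052521, so τ_n = 0.065731.
Rearranging for μ₀: μ₀ = (μ_n·τ_n − τ_data·x̄)/τ₀ = (-3.9327·0.065731 − 0.052521·-1.3) / 0.013210 = -0.190223/0.013210 ≈ -14.4.

μ₀ = -14.4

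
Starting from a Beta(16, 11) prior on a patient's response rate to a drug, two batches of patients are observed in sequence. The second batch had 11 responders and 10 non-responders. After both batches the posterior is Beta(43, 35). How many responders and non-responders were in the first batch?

Sequential conjugate updates are equivalent to a single update on the pooled data, so total successes = posterior α − prior α and total failures = posterior β − prior β.
Total across both batches: 43−16=27 responders, 35−11=24 non-responders.
Subtract the second batch: 27−11=16 responders and 24−10=14 non-responders.

16 responders and 14 non-responders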